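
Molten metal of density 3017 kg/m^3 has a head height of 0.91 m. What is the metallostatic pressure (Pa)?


Formula: P = rho * g * h
rho * g = 3017 * 9.81 = 29596.77 N/m^3
P = 29596.77 * 0.91 = 26933.0607 Pa


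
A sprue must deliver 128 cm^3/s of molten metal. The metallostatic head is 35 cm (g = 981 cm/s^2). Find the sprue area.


Formula: v = sqrt(2*g*h), A = Q/v
Velocity: v = sqrt(2 * 981 * 35) = sqrt(68670) = 262.0496 cm/s
Sprue area: A = Q / v = 128 / 262.0496 = 0.4885 cm^2

Answer: 0.4885 cm^2


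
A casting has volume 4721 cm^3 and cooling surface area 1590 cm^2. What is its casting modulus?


Formula: Casting Modulus M = V / A
M = 4721 cm^3 / 1590 cm^2 = 2.9692 cm

2.9692 cm


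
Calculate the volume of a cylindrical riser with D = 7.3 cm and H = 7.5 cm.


Formula: V = pi * (D/2)^2 * H  (cylinder volume)
Radius = D/2 = 7.3/2 = 3.65 cm
V = pi * 3.65^2 * 7.5 = 313.9040 cm^3

313.9040 cm^3


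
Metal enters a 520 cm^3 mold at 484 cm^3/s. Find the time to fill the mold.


Formula: t_fill = V_mold / Q_flow
t = 520 cm^3 / 484 cm^3/s = 1.0744 s

Answer: 1.0744 s


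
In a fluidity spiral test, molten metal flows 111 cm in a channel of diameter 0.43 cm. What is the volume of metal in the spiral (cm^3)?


Formula: V = pi * (d/2)^2 * L  (cylinder volume)
Radius = 0.43/2 = 0.215 cm
V = pi * 0.215^2 * 111 = 16.1194 cm^3


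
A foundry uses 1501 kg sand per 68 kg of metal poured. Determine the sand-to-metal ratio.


Formula: Sand-to-Metal Ratio = W_sand / W_metal
Ratio = 1501 kg / 68 kg = 22.0735

22.0735


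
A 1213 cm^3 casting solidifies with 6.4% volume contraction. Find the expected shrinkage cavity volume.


Formula: V_shrink = V_casting * shrinkage_pct / 100
V_shrink = 1213 cm^3 * 6.4 / 100 = 77.6320 cm^3

Final answer: 77.6320 cm^3


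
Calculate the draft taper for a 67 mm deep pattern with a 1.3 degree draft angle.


Formula: taper = depth * tan(draft_angle)
tan(1.3 deg) = 0.0226932
taper = 67 mm * 0.0226932 = 1.5204 mm


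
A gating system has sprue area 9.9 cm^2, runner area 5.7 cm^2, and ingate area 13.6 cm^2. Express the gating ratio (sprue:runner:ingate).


Sprue:Runner:Ingate = 1 : 5.7/9.9 : 13.6/9.9 = 1:0.58:1.37

1:0.58:1.37


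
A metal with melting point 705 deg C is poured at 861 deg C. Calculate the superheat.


Formula: Superheat = T_pour - T_melt
Superheat = 861 - 705 = 156 deg C

156 deg C


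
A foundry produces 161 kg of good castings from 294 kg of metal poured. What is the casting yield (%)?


Formula: Casting Yield = (W_good / W_total) * 100
Yield = (161 kg / 294 kg) * 100 = 54.7619%

54.7619%


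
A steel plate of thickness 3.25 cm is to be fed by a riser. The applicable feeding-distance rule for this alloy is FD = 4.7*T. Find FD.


Formula: FD = 4.7 * T  (riser feeding-distance rule)
FD = 4.7 * 3.25 cm = 15.2750 cm


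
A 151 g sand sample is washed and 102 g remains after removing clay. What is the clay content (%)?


Formula: Clay% = (W_total - W_washed) / W_total * 100
Clay mass = 151 - 102 = 49 g
Clay% = 49 / 151 * 100 = 32.4503%

Final answer: 32.4503%


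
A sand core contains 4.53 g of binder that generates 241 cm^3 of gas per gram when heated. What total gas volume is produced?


Formula: V_gas = W_binder * gas_evolution_rate
V = 4.53 g * 241 cm^3/g = 1091.7300 cm^3

1091.7300 cm^3


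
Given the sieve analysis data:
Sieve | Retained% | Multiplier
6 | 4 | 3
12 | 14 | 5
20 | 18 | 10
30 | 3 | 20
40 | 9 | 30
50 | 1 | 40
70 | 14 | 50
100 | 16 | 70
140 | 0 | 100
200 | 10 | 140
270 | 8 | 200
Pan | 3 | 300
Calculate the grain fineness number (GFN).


Formula: GFN = sum(pct * multiplier) / sum(pct)
sum(pct * multiplier) = 6352
sum(pct) = 100
GFN = 6352 / 100 = 63.52


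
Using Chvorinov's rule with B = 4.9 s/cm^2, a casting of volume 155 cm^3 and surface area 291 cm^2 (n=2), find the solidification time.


Formula: t_s = B * (V/A)^n  (Chvorinov's rule, n=2)
Modulus M = V/A = 155/291 = 0.532646 cm
M^2 = 0.532646^2 = 0.283712 cm^2
t_s = 4.9 * 0.283712 = 1.3902 s

Answer: 1.3902 s


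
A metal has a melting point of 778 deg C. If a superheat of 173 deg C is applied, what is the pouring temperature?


Formula: T_pour = T_melt + Superheat
T_pour = 778 + 173 = 951 deg C

Answer: 951 deg C


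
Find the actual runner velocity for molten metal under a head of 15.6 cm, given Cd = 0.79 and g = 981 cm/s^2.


Formula: v = Cd * sqrt(2 * g * h)  (Torricelli with discharge coefficient)
2*g*h = 2 * 981 * 15.6 = 30607.2 cm^2/s^2
sqrt(30607.2) = 174.94914 cm/s
v = 0.79 * 174.94914 = 138.2098 cm/s


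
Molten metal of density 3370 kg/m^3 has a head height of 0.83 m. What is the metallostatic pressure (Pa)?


Formula: P = rho * g * h
rho * g = 3370 * 9.81 = 33059.7 N/m^3
P = 33059.7 * 0.83 = 27439.5510 Pa


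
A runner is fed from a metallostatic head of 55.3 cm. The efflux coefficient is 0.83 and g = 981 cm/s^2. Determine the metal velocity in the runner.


Formula: v = Cd * sqrt(2 * g * h)  (Torricelli with discharge coefficient)
2*g*h = 2 * 981 * 55.3 = 108498.6 cm^2/s^2
sqrt(108498.6) = 329.39126 cm/s
v = 0.83 * 329.39126 = 273.3947 cm/s

Answer: 273.3947 cm/s


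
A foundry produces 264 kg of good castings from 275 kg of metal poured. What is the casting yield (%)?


Formula: Casting Yield = (W_good / W_total) * 100
Yield = (264 kg / 275 kg) * 100 = 96.0000%


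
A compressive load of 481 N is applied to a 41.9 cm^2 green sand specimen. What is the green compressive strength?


Formula: Compressive Strength = Force / Area
Strength = 481 N / 41.9 cm^2 = 11.4797 N/cm^2

Final answer: 11.4797 N/cm^2


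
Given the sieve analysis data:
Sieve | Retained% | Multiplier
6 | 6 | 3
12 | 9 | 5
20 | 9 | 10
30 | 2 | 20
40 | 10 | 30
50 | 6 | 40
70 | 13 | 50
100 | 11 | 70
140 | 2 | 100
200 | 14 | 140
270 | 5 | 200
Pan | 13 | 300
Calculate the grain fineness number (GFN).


Formula: GFN = sum(pct * multiplier) / sum(pct)
sum(pct * multiplier) = 9213
sum(pct) = 100
GFN = 9213 / 100 = 92.13

92.13


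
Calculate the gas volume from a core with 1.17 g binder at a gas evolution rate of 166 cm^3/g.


Formula: V_gas = W_binder * gas_evolution_rate
V = 1.17 g * 166 cm^3/g = 194.2200 cm^3

194.2200 cm^3


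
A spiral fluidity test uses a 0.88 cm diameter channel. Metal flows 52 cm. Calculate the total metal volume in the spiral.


Formula: V = pi * (d/2)^2 * L  (cylinder volume)
Radius = 0.88/2 = 0.44 cm
V = pi * 0.44^2 * 52 = 31.6270 cm^3

Answer: 31.6270 cm^3


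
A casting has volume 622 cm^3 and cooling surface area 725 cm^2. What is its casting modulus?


Formula: Casting Modulus M = V / A
M = 622 cm^3 / 725 cm^2 = 0.8579 cm


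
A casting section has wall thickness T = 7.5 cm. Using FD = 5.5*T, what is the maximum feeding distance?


Formula: FD = 5.5 * T  (riser feeding-distance rule)
FD = 5.5 * 7.5 cm = 41.2500 cm


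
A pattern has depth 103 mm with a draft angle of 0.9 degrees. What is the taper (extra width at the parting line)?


Formula: taper = depth * tan(draft_angle)
tan(0.9 deg) = 0.0157093
taper = 103 mm * 0.0157093 = 1.6181 mm

Answer: 1.6181 mm


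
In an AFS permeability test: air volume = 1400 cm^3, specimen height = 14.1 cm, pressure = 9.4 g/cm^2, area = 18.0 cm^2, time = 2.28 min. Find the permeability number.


Formula: Permeability Number P = (V * H) / (p * A * t)
Numerator: V * H = 1400 * 14.1 = 19740.0
Denominator: p * A * t = 9.4 * 18.0 * 2.28 = 385.776
P = 19740.0 / 385.776 = 51.1696


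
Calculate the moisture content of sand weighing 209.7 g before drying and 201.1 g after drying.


Formula: MC = (W_wet - W_dry) / W_wet * 100
Water mass = 209.7 - 201.1 = 8.6 g
MC = 8.6 / 209.7 * 100 = 4.1011%

4.1011%


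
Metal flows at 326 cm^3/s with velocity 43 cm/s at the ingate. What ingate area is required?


Formula: A_ingate = Q / v  (continuity equation)
A = 326 cm^3/s / 43 cm/s = 7.5814 cm^2

Answer: 7.5814 cm^2


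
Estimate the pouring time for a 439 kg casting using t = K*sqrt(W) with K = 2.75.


Formula: t = K * sqrt(W)
sqrt(W) = sqrt(439) = 20.95233
t = 2.75 * 20.95233 = 57.6189 s

Answer: 57.6189 s


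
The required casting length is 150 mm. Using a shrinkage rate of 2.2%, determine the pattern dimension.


Formula: L_pattern = L_casting * (1 + shrinkage_rate/100)
Shrinkage factor = 1 + 2.2/100 = 1.022
L_pattern = 150 mm * 1.022 = 153.3000 mm

Final answer: 153.3000 mm


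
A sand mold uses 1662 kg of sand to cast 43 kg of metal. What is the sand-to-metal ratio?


Formula: Sand-to-Metal Ratio = W_sand / W_metal
Ratio = 1662 kg / 43 kg = 38.6512


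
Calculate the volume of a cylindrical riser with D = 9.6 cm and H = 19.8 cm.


Formula: V = pi * (D/2)^2 * H  (cylinder volume)
Radius = D/2 = 9.6/2 = 4.8 cm
V = pi * 4.8^2 * 19.8 = 1433.1694 cm^3

Answer: 1433.1694 cm^3


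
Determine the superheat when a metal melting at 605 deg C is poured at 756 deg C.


Formula: Superheat = T_pour - T_melt
Superheat = 756 - 605 = 151 deg C


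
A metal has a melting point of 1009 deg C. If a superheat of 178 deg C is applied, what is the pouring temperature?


Formula: T_pour = T_melt + Superheat
T_pour = 1009 + 178 = 1187 deg C


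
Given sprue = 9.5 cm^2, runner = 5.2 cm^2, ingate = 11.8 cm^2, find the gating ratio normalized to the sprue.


Sprue:Runner:Ingate = 1 : 5.2/9.5 : 11.8/9.5 = 1:0.55:1.24


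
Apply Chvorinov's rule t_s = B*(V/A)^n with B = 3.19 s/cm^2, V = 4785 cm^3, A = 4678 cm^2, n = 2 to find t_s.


Formula: t_s = B * (V/A)^n  (Chvorinov's rule, n=2)
Modulus M = V/A = 4785/4678 = 1.022873 cm
M^2 = 1.022873^2 = 1.046269 cm^2
t_s = 3.19 * 1.046269 = 3.3376 s


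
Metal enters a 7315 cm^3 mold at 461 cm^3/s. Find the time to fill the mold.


Formula: t_fill = V_mold / Q_flow
t = 7315 cm^3 / 461 cm^3/s = 15.8677 s


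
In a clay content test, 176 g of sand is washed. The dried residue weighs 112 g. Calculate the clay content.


Formula: Clay% = (W_total - W_washed) / W_total * 100
Clay mass = 176 - 112 = 64 g
Clay% = 64 / 176 * 100 = 36.3636%

Final answer: 36.3636%


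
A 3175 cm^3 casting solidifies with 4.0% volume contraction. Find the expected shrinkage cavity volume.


Formula: V_shrink = V_casting * shrinkage_pct / 100
V_shrink = 3175 cm^3 * 4.0 / 100 = 127.0000 cm^3

Final answer: 127.0000 cm^3


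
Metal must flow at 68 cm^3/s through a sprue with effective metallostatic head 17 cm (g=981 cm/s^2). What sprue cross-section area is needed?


Formula: v = sqrt(2*g*h), A = Q/v
Velocity: v = sqrt(2 * 981 * 17) = sqrt(33354) = 182.6308 cm/s
Sprue area: A = Q / v = 68 / 182.6308 = 0.3723 cm^2

0.3723 cm^2


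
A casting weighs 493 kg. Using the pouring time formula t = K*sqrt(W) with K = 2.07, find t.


Formula: t = K * sqrt(W)
sqrt(W) = sqrt(493) = 22.20360
t = 2.07 * 22.20360 = 45.9615 s

45.9615 s


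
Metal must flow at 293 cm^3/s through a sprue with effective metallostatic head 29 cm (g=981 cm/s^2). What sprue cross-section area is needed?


Formula: v = sqrt(2*g*h), A = Q/v
Velocity: v = sqrt(2 * 981 * 29) = sqrt(56898) = 238.5330 cm/s
Sprue area: A = Q / v = 293 / 238.5330 = 1.2283 cm^2

Answer: 1.2283 cm^2


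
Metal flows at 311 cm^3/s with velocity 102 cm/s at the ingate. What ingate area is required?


Formula: A_ingate = Q / v  (continuity equation)
A = 311 cm^3/s / 102 cm/s = 3.0490 cm^2


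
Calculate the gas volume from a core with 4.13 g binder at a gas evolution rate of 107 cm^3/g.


Formula: V_gas = W_binder * gas_evolution_rate
V = 4.13 g * 107 cm^3/g = 441.9100 cm^3

Answer: 441.9100 cm^3


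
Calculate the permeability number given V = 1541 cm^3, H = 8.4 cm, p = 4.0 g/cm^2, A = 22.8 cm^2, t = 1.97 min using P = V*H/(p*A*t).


Formula: Permeability Number P = (V * H) / (p * A * t)
Numerator: V * H = 1541 * 8.4 = 12944.4
Denominator: p * A * t = 4.0 * 22.8 * 1.97 = 179.664
P = 12944.4 / 179.664 = 72.0478


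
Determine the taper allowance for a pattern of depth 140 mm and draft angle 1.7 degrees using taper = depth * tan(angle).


Formula: taper = depth * tan(draft_angle)
tan(1.7 deg) = 0.0296793
taper = 140 mm * 0.0296793 = 4.1551 mm

Final answer: 4.1551 mm


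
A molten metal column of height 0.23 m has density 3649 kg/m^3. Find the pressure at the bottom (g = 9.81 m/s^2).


Formula: P = rho * g * h
rho * g = 3649 * 9.81 = 35796.69 N/m^3
P = 35796.69 * 0.23 = 8233.2387 Pa

8233.2387 Pa


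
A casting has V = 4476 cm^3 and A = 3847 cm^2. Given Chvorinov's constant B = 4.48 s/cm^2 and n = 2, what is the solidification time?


Formula: t_s = B * (V/A)^n  (Chvorinov's rule, n=2)
Modulus M = V/A = 4476/3847 = 1.163504 cm
M^2 = 1.163504^2 = 1.353742 cm^2
t_s = 4.48 * 1.353742 = 6.0648 s

Answer: 6.0648 s


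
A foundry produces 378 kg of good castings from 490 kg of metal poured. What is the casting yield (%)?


Formula: Casting Yield = (W_good / W_total) * 100
Yield = (378 kg / 490 kg) * 100 = 77.1429%

77.1429%


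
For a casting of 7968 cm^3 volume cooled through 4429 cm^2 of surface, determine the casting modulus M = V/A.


Formula: Casting Modulus M = V / A
M = 7968 cm^3 / 4429 cm^2 = 1.7991 cm


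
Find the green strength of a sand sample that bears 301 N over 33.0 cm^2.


Formula: Compressive Strength = Force / Area
Strength = 301 N / 33.0 cm^2 = 9.1212 N/cm^2

Final answer: 9.1212 N/cm^2


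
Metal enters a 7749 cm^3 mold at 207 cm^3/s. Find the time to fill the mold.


Formula: t_fill = V_mold / Q_flow
t = 7749 cm^3 / 207 cm^3/s = 37.4348 s

Answer: 37.4348 s


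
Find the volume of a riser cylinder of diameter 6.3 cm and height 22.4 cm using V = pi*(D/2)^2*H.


Formula: V = pi * (D/2)^2 * H  (cylinder volume)
Radius = D/2 = 6.3/2 = 3.15 cm
V = pi * 3.15^2 * 22.4 = 698.2629 cm^3

698.2629 cm^3


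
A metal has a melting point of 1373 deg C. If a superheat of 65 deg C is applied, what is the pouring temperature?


Formula: T_pour = T_melt + Superheat
T_pour = 1373 + 65 = 1438 deg C

Answer: 1438 deg C


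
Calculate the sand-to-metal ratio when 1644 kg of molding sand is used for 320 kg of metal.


Formula: Sand-to-Metal Ratio = W_sand / W_metal
Ratio = 1644 kg / 320 kg = 5.1375

Final answer: 5.1375


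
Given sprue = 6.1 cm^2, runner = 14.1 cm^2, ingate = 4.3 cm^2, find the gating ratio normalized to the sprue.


Sprue:Runner:Ingate = 1 : 14.1/6.1 : 4.3/6.1 = 1:2.31:0.70


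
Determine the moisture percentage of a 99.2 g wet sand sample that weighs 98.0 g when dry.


Formula: MC = (W_wet - W_dry) / W_wet * 100
Water mass = 99.2 - 98.0 = 1.2 g
MC = 1.2 / 99.2 * 100 = 1.2097%


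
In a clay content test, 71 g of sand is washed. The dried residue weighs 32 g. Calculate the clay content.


Formula: Clay% = (W_total - W_washed) / W_total * 100
Clay mass = 71 - 32 = 39 g
Clay% = 39 / 71 * 100 = 54.9296%

Final answer: 54.9296%


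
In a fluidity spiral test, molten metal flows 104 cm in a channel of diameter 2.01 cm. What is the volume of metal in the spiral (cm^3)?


Formula: V = pi * (d/2)^2 * L  (cylinder volume)
Radius = 2.01/2 = 1.005 cm
V = pi * 1.005^2 * 104 = 330.0011 cm^3

Answer: 330.0011 cm^3


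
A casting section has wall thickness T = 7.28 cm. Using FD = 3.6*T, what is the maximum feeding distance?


Formula: FD = 3.6 * T  (riser feeding-distance rule)
FD = 3.6 * 7.28 cm = 26.2080 cm

Answer: 26.2080 cm


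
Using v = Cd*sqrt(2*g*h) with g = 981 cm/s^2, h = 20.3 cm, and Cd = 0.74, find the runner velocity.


Formula: v = Cd * sqrt(2 * g * h)  (Torricelli with discharge coefficient)
2*g*h = 2 * 981 * 20.3 = 39828.6 cm^2/s^2
sqrt(39828.6) = 199.57104 cm/s
v = 0.74 * 199.57104 = 147.6826 cm/s

147.6826 cm/s


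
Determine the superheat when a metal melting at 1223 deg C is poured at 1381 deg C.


Formula: Superheat = T_pour - T_melt
Superheat = 1381 - 1223 = 158 deg C

158 deg C


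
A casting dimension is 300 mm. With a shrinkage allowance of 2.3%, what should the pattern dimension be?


Formula: L_pattern = L_casting * (1 + shrinkage_rate/100)
Shrinkage factor = 1 + 2.3/100 = 1.023
L_pattern = 300 mm * 1.023 = 306.9000 mm

306.9000 mm


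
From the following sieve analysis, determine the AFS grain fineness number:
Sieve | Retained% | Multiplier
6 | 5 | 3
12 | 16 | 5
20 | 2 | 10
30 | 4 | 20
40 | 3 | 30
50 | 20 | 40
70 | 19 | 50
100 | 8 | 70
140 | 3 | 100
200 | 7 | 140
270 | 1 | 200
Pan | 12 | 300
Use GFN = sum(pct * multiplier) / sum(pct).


Formula: GFN = sum(pct * multiplier) / sum(pct)
sum(pct * multiplier) = 7675
sum(pct) = 100
GFN = 7675 / 100 = 76.75

Answer: 76.75


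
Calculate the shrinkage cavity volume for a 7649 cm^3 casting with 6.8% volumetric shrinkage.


Formula: V_shrink = V_casting * shrinkage_pct / 100
V_shrink = 7649 cm^3 * 6.8 / 100 = 520.1320 cm^3

Answer: 520.1320 cm^3


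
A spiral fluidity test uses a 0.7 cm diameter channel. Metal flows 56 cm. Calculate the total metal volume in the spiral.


Formula: V = pi * (d/2)^2 * L  (cylinder volume)
Radius = 0.7/2 = 0.35 cm
V = pi * 0.35^2 * 56 = 21.5513 cm^3

Answer: 21.5513 cm^3


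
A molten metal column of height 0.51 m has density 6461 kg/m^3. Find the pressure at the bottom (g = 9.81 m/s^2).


Formula: P = rho * g * h
rho * g = 6461 * 9.81 = 63382.41 N/m^3
P = 63382.41 * 0.51 = 32325.0291 Pa


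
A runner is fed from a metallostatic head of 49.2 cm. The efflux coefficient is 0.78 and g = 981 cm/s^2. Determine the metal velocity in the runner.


Formula: v = Cd * sqrt(2 * g * h)  (Torricelli with discharge coefficient)
2*g*h = 2 * 981 * 49.2 = 96530.4 cm^2/s^2
sqrt(96530.4) = 310.69342 cm/s
v = 0.78 * 310.69342 = 242.3409 cm/s

Final answer: 242.3409 cm/s


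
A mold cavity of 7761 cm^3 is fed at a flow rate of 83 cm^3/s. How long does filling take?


Formula: t_fill = V_mold / Q_flow
t = 7761 cm^3 / 83 cm^3/s = 93.5060 s


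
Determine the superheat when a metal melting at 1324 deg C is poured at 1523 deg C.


Formula: Superheat = T_pour - T_melt
Superheat = 1523 - 1324 = 199 deg C

Final answer: 199 deg C


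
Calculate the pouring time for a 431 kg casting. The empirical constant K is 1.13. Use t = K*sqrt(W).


Formula: t = K * sqrt(W)
sqrt(W) = sqrt(431) = 20.76054
t = 1.13 * 20.76054 = 23.4594 s

Final answer: 23.4594 s


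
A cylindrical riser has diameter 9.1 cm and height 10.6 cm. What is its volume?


Formula: V = pi * (D/2)^2 * H  (cylinder volume)
Radius = D/2 = 9.1/2 = 4.55 cm
V = pi * 4.55^2 * 10.6 = 689.4115 cm^3


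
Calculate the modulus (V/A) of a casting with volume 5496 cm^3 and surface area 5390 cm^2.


Formula: Casting Modulus M = V / A
M = 5496 cm^3 / 5390 cm^2 = 1.0197 cm

Answer: 1.0197 cm


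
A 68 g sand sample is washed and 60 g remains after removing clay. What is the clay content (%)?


Formula: Clay% = (W_total - W_washed) / W_total * 100
Clay mass = 68 - 60 = 8 g
Clay% = 8 / 68 * 100 = 11.7647%

Final answer: 11.7647%


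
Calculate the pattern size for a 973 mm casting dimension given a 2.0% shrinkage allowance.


Formula: L_pattern = L_casting * (1 + shrinkage_rate/100)
Shrinkage factor = 1 + 2.0/100 = 1.02
L_pattern = 973 mm * 1.02 = 992.4600 mm

Answer: 992.4600 mm


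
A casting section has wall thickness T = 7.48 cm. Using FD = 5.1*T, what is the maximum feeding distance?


Formula: FD = 5.1 * T  (riser feeding-distance rule)
FD = 5.1 * 7.48 cm = 38.1480 cm

Answer: 38.1480 cm


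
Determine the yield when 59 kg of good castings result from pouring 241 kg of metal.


Formula: Casting Yield = (W_good / W_total) * 100
Yield = (59 kg / 241 kg) * 100 = 24.4813%


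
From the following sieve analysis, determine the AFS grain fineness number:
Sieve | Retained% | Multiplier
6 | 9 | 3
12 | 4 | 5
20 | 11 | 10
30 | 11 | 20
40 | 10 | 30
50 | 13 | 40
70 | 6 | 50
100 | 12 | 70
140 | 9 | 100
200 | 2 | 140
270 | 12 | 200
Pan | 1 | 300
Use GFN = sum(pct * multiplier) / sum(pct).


Formula: GFN = sum(pct * multiplier) / sum(pct)
sum(pct * multiplier) = 6217
sum(pct) = 100
GFN = 6217 / 100 = 62.17

Answer: 62.17


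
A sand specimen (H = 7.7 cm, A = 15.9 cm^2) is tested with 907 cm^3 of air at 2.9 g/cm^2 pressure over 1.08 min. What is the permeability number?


Formula: Permeability Number P = (V * H) / (p * A * t)
Numerator: V * H = 907 * 7.7 = 6983.9
Denominator: p * A * t = 2.9 * 15.9 * 1.08 = 49.7988
P = 6983.9 / 49.7988 = 140.2423

Answer: 140.2423


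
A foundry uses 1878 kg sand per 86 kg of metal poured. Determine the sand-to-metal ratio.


Formula: Sand-to-Metal Ratio = W_sand / W_metal
Ratio = 1878 kg / 86 kg = 21.8372

21.8372


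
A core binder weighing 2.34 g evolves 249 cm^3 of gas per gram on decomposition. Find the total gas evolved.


Formula: V_gas = W_binder * gas_evolution_rate
V = 2.34 g * 249 cm^3/g = 582.6600 cm^3

Final answer: 582.6600 cm^3


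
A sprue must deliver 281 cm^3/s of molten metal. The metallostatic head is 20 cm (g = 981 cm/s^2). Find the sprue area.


Formula: v = sqrt(2*g*h), A = Q/v
Velocity: v = sqrt(2 * 981 * 20) = sqrt(39240) = 198.0909 cm/s
Sprue area: A = Q / v = 281 / 198.0909 = 1.4185 cm^2

Final answer: 1.4185 cm^2


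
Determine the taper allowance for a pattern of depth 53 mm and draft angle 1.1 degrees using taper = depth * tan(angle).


Formula: taper = depth * tan(draft_angle)
tan(1.1 deg) = 0.0192010
taper = 53 mm * 0.0192010 = 1.0177 mm

1.0177 mm


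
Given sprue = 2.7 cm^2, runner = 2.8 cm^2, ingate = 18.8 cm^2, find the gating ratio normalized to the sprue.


Sprue:Runner:Ingate = 1 : 2.8/2.7 : 18.8/2.7 = 1:1.04:6.96

Final answer: 1:1.04:6.96


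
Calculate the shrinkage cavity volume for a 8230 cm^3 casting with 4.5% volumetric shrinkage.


Formula: V_shrink = V_casting * shrinkage_pct / 100
V_shrink = 8230 cm^3 * 4.5 / 100 = 370.3500 cm^3


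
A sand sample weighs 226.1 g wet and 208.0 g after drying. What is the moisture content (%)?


Formula: MC = (W_wet - W_dry) / W_wet * 100
Water mass = 226.1 - 208.0 = 18.1 g
MC = 18.1 / 226.1 * 100 = 8.0053%

Answer: 8.0053%


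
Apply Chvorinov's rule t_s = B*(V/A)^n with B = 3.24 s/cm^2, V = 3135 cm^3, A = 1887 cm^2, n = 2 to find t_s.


Formula: t_s = B * (V/A)^n  (Chvorinov's rule, n=2)
Modulus M = V/A = 3135/1887 = 1.661367 cm
M^2 = 1.661367^2 = 2.760140 cm^2
t_s = 3.24 * 2.760140 = 8.9429 s

Answer: 8.9429 s


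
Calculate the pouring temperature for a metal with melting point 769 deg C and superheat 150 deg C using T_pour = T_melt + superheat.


Formula: T_pour = T_melt + Superheat
T_pour = 769 + 150 = 919 deg C

Answer: 919 deg C


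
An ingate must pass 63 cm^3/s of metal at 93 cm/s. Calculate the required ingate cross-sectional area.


Formula: A_ingate = Q / v  (continuity equation)
A = 63 cm^3/s / 93 cm/s = 0.6774 cm^2


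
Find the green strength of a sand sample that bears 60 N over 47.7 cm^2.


Formula: Compressive Strength = Force / Area
Strength = 60 N / 47.7 cm^2 = 1.2579 N/cm^2

Answer: 1.2579 N/cm^2


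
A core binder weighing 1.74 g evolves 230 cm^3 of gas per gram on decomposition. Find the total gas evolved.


Formula: V_gas = W_binder * gas_evolution_rate
V = 1.74 g * 230 cm^3/g = 400.2000 cm^3


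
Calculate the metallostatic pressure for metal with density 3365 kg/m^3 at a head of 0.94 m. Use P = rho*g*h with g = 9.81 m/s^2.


Formula: P = rho * g * h
rho * g = 3365 * 9.81 = 33010.65 N/m^3
P = 33010.65 * 0.94 = 31030.0110 Pa

Answer: 31030.0110 Pa


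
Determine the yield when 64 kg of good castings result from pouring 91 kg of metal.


Formula: Casting Yield = (W_good / W_total) * 100
Yield = (64 kg / 91 kg) * 100 = 70.3297%

Final answer: 70.3297%


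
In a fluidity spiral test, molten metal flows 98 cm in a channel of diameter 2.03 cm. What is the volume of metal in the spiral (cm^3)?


Formula: V = pi * (d/2)^2 * L  (cylinder volume)
Radius = 2.03/2 = 1.015 cm
V = pi * 1.015^2 * 98 = 317.1816 cm^3


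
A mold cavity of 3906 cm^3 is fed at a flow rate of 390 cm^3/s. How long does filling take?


Formula: t_fill = V_mold / Q_flow
t = 3906 cm^3 / 390 cm^3/s = 10.0154 s

Answer: 10.0154 s


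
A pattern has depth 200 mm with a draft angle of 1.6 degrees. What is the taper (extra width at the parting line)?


Formula: taper = depth * tan(draft_angle)
tan(1.6 deg) = 0.0279325
taper = 200 mm * 0.0279325 = 5.5865 mm

Answer: 5.5865 mm


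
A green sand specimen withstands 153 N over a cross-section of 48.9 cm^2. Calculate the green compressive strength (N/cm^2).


Formula: Compressive Strength = Force / Area
Strength = 153 N / 48.9 cm^2 = 3.1288 N/cm^2

Final answer: 3.1288 N/cm^2


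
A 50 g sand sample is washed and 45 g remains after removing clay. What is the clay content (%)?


Formula: Clay% = (W_total - W_washed) / W_total * 100
Clay mass = 50 - 45 = 5 g
Clay% = 5 / 50 * 100 = 10.0000%

Answer: 10.0000%


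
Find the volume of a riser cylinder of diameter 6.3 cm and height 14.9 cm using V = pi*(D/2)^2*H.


Formula: V = pi * (D/2)^2 * H  (cylinder volume)
Radius = D/2 = 6.3/2 = 3.15 cm
V = pi * 3.15^2 * 14.9 = 464.4696 cm^3

Answer: 464.4696 cm^3


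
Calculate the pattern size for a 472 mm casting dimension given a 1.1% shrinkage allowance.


Formula: L_pattern = L_casting * (1 + shrinkage_rate/100)
Shrinkage factor = 1 + 1.1/100 = 1.011
L_pattern = 472 mm * 1.011 = 477.1920 mm

Answer: 477.1920 mm


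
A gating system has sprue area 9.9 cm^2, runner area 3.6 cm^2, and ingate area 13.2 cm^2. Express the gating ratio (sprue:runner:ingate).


Sprue:Runner:Ingate = 1 : 3.6/9.9 : 13.2/9.9 = 1:0.36:1.33

Final answer: 1:0.36:1.33


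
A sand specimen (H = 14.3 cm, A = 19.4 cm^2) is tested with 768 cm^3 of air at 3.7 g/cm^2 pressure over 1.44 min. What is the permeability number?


Formula: Permeability Number P = (V * H) / (p * A * t)
Numerator: V * H = 768 * 14.3 = 10982.4
Denominator: p * A * t = 3.7 * 19.4 * 1.44 = 103.3632
P = 10982.4 / 103.3632 = 106.2506

106.2506


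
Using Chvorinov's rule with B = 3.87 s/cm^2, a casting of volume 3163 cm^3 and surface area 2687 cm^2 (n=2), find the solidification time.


Formula: t_s = B * (V/A)^n  (Chvorinov's rule, n=2)
Modulus M = V/A = 3163/2687 = 1.177149 cm
M^2 = 1.177149^2 = 1.385680 cm^2
t_s = 3.87 * 1.385680 = 5.3626 s

Answer: 5.3626 s


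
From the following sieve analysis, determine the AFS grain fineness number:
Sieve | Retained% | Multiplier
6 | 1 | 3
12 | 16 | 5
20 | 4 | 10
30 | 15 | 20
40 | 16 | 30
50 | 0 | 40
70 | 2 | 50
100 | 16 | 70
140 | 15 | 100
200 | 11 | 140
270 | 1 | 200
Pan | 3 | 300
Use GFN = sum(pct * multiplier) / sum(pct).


Formula: GFN = sum(pct * multiplier) / sum(pct)
sum(pct * multiplier) = 6263
sum(pct) = 100
GFN = 6263 / 100 = 62.63

Answer: 62.63


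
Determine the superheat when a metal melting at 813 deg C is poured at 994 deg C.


Formula: Superheat = T_pour - T_melt
Superheat = 994 - 813 = 181 deg C


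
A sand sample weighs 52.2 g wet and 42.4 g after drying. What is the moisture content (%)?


Formula: MC = (W_wet - W_dry) / W_wet * 100
Water mass = 52.2 - 42.4 = 9.8 g
MC = 9.8 / 52.2 * 100 = 18.7739%

18.7739%


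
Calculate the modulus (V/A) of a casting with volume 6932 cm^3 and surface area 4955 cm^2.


Formula: Casting Modulus M = V / A
M = 6932 cm^3 / 4955 cm^2 = 1.3990 cm


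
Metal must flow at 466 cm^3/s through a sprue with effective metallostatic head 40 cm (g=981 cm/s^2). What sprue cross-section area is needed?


Formula: v = sqrt(2*g*h), A = Q/v
Velocity: v = sqrt(2 * 981 * 40) = sqrt(78480) = 280.1428 cm/s
Sprue area: A = Q / v = 466 / 280.1428 = 1.6634 cm^2

Final answer: 1.6634 cm^2


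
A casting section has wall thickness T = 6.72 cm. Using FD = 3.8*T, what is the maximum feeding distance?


Formula: FD = 3.8 * T  (riser feeding-distance rule)
FD = 3.8 * 6.72 cm = 25.5360 cm


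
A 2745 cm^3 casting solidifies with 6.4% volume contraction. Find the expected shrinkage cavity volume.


Formula: V_shrink = V_casting * shrinkage_pct / 100
V_shrink = 2745 cm^3 * 6.4 / 100 = 175.6800 cm^3


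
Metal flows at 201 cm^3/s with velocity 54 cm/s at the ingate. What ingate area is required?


Formula: A_ingate = Q / v  (continuity equation)
A = 201 cm^3/s / 54 cm/s = 3.7222 cm^2

Answer: 3.7222 cm^2


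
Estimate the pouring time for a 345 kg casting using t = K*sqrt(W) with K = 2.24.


Formula: t = K * sqrt(W)
sqrt(W) = sqrt(345) = 18.57418
t = 2.24 * 18.57418 = 41.6062 s

Final answer: 41.6062 s


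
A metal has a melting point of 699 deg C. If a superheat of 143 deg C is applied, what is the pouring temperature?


Formula: T_pour = T_melt + Superheat
T_pour = 699 + 143 = 842 deg C


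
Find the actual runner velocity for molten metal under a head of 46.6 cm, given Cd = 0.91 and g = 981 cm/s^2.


Formula: v = Cd * sqrt(2 * g * h)  (Torricelli with discharge coefficient)
2*g*h = 2 * 981 * 46.6 = 91429.2 cm^2/s^2
sqrt(91429.2) = 302.37262 cm/s
v = 0.91 * 302.37262 = 275.1591 cm/s


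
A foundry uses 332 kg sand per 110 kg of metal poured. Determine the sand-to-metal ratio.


Formula: Sand-to-Metal Ratio = W_sand / W_metal
Ratio = 332 kg / 110 kg = 3.0182

3.0182


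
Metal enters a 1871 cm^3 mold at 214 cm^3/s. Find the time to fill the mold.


Formula: t_fill = V_mold / Q_flow
t = 1871 cm^3 / 214 cm^3/s = 8.7430 s

Final answer: 8.7430 s


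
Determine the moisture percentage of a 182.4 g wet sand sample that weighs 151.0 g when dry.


Formula: MC = (W_wet - W_dry) / W_wet * 100
Water mass = 182.4 - 151.0 = 31.4 g
MC = 31.4 / 182.4 * 100 = 17.2149%

Answer: 17.2149%


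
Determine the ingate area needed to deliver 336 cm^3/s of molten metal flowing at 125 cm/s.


Formula: A_ingate = Q / v  (continuity equation)
A = 336 cm^3/s / 125 cm/s = 2.6880 cm^2

2.6880 cm^2


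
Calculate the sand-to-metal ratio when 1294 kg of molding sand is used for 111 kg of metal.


Formula: Sand-to-Metal Ratio = W_sand / W_metal
Ratio = 1294 kg / 111 kg = 11.6577

Final answer: 11.6577


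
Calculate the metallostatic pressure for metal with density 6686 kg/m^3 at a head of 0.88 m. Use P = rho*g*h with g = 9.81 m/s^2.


Formula: P = rho * g * h
rho * g = 6686 * 9.81 = 65589.66 N/m^3
P = 65589.66 * 0.88 = 57718.9008 Pa

Answer: 57718.9008 Pa


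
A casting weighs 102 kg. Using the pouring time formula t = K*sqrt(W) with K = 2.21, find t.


Formula: t = K * sqrt(W)
sqrt(W) = sqrt(102) = 10.09950
t = 2.21 * 10.09950 = 22.3199 s

Final answer: 22.3199 s


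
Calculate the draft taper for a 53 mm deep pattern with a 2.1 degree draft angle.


Formula: taper = depth * tan(draft_angle)
tan(2.1 deg) = 0.0366683
taper = 53 mm * 0.0366683 = 1.9434 mm

Answer: 1.9434 mm


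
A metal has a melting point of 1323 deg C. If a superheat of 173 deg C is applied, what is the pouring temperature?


Formula: T_pour = T_melt + Superheat
T_pour = 1323 + 173 = 1496 deg C

Answer: 1496 deg C


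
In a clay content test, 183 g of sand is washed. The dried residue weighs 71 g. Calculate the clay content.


Formula: Clay% = (W_total - W_washed) / W_total * 100
Clay mass = 183 - 71 = 112 g
Clay% = 112 / 183 * 100 = 61.2022%

Final answer: 61.2022%


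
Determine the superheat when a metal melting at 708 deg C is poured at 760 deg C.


Formula: Superheat = T_pour - T_melt
Superheat = 760 - 708 = 52 deg C

Final answer: 52 deg C


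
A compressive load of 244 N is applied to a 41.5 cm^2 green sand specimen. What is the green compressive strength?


Formula: Compressive Strength = Force / Area
Strength = 244 N / 41.5 cm^2 = 5.8795 N/cm^2

5.8795 N/cm^2


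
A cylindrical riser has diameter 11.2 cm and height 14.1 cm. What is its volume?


Formula: V = pi * (D/2)^2 * H  (cylinder volume)
Radius = D/2 = 11.2/2 = 5.6 cm
V = pi * 5.6^2 * 14.1 = 1389.1369 cm^3

Final answer: 1389.1369 cm^3


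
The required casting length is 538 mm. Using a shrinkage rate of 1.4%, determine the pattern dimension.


Formula: L_pattern = L_casting * (1 + shrinkage_rate/100)
Shrinkage factor = 1 + 1.4/100 = 1.014
L_pattern = 538 mm * 1.014 = 545.5320 mm


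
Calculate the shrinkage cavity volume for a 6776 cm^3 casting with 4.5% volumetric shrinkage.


Formula: V_shrink = V_casting * shrinkage_pct / 100
V_shrink = 6776 cm^3 * 4.5 / 100 = 304.9200 cm^3

Answer: 304.9200 cm^3


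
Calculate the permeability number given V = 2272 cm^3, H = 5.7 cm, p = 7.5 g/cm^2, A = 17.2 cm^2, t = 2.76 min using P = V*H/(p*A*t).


Formula: Permeability Number P = (V * H) / (p * A * t)
Numerator: V * H = 2272 * 5.7 = 12950.4
Denominator: p * A * t = 7.5 * 17.2 * 2.76 = 356.04
P = 12950.4 / 356.04 = 36.3734

Answer: 36.3734


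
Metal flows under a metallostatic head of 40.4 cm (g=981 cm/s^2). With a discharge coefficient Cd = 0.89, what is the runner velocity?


Formula: v = Cd * sqrt(2 * g * h)  (Torricelli with discharge coefficient)
2*g*h = 2 * 981 * 40.4 = 79264.8 cm^2/s^2
sqrt(79264.8) = 281.54005 cm/s
v = 0.89 * 281.54005 = 250.5706 cm/s

Final answer: 250.5706 cm/s


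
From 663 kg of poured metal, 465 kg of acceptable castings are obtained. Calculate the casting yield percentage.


Formula: Casting Yield = (W_good / W_total) * 100
Yield = (465 kg / 663 kg) * 100 = 70.1357%

70.1357%


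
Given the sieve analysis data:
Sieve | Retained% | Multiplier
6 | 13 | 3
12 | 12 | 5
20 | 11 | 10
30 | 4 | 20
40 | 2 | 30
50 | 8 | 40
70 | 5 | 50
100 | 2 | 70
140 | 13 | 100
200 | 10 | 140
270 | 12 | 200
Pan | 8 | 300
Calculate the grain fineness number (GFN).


Formula: GFN = sum(pct * multiplier) / sum(pct)
sum(pct * multiplier) = 8559
sum(pct) = 100
GFN = 8559 / 100 = 85.59


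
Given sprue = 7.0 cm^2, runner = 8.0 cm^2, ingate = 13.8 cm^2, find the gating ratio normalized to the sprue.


Sprue:Runner:Ingate = 1 : 8.0/7.0 : 13.8/7.0 = 1:1.14:1.97


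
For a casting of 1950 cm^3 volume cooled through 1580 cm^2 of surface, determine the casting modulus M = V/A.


Formula: Casting Modulus M = V / A
M = 1950 cm^3 / 1580 cm^2 = 1.2342 cm


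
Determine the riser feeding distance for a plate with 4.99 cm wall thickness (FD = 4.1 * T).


Formula: FD = 4.1 * T  (riser feeding-distance rule)
FD = 4.1 * 4.99 cm = 20.4590 cm


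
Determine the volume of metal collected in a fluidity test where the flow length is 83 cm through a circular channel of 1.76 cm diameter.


Formula: V = pi * (d/2)^2 * L  (cylinder volume)
Radius = 1.76/2 = 0.88 cm
V = pi * 0.88^2 * 83 = 201.9265 cm^3

201.9265 cm^3


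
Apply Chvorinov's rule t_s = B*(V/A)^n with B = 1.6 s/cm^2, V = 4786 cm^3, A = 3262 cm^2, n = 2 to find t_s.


Formula: t_s = B * (V/A)^n  (Chvorinov's rule, n=2)
Modulus M = V/A = 4786/3262 = 1.467198 cm
M^2 = 1.467198^2 = 2.152670 cm^2
t_s = 1.6 * 2.152670 = 3.4443 s

Final answer: 3.4443 s


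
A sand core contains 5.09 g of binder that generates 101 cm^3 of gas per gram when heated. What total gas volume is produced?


Formula: V_gas = W_binder * gas_evolution_rate
V = 5.09 g * 101 cm^3/g = 514.0900 cm^3


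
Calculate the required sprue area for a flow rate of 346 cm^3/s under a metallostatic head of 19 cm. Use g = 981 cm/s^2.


Formula: v = sqrt(2*g*h), A = Q/v
Velocity: v = sqrt(2 * 981 * 19) = sqrt(37278) = 193.0751 cm/s
Sprue area: A = Q / v = 346 / 193.0751 = 1.7920 cm^2

1.7920 cm^2


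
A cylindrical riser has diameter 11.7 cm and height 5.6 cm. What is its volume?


Formula: V = pi * (D/2)^2 * H  (cylinder volume)
Radius = D/2 = 11.7/2 = 5.85 cm
V = pi * 5.85^2 * 5.6 = 602.0737 cm^3


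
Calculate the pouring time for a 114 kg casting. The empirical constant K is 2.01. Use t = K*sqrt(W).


Formula: t = K * sqrt(W)
sqrt(W) = sqrt(114) = 10.67708
t = 2.01 * 10.67708 = 21.4609 s

Final answer: 21.4609 s


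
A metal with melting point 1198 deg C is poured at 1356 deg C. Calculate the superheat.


Formula: Superheat = T_pour - T_melt
Superheat = 1356 - 1198 = 158 deg C

Final answer: 158 deg C


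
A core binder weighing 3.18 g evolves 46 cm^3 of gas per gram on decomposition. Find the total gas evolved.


Formula: V_gas = W_binder * gas_evolution_rate
V = 3.18 g * 46 cm^3/g = 146.2800 cm^3

Answer: 146.2800 cm^3


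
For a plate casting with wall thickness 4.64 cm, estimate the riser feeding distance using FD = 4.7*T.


Formula: FD = 4.7 * T  (riser feeding-distance rule)
FD = 4.7 * 4.64 cm = 21.8080 cm

21.8080 cm


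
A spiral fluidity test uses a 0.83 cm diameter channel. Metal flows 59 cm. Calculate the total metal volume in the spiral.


Formula: V = pi * (d/2)^2 * L  (cylinder volume)
Radius = 0.83/2 = 0.415 cm
V = pi * 0.415^2 * 59 = 31.9226 cm^3

31.9226 cm^3


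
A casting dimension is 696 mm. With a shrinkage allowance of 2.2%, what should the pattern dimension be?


Formula: L_pattern = L_casting * (1 + shrinkage_rate/100)
Shrinkage factor = 1 + 2.2/100 = 1.022
L_pattern = 696 mm * 1.022 = 711.3120 mm

Answer: 711.3120 mm


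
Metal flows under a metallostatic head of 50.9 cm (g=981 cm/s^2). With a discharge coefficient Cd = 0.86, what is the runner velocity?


Formula: v = Cd * sqrt(2 * g * h)  (Torricelli with discharge coefficient)
2*g*h = 2 * 981 * 50.9 = 99865.8 cm^2/s^2
sqrt(99865.8) = 316.01551 cm/s
v = 0.86 * 316.01551 = 271.7733 cm/s

Final answer: 271.7733 cm/s


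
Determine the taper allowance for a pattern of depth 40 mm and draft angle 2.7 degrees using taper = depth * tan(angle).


Formula: taper = depth * tan(draft_angle)
tan(2.7 deg) = 0.0471588
taper = 40 mm * 0.0471588 = 1.8864 mm


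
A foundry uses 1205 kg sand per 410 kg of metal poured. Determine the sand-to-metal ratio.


Formula: Sand-to-Metal Ratio = W_sand / W_metal
Ratio = 1205 kg / 410 kg = 2.9390

2.9390


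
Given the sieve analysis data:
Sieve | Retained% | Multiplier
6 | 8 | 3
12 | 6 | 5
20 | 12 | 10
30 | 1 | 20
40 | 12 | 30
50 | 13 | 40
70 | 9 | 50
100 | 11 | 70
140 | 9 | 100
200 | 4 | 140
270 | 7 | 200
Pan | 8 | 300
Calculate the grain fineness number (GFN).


Formula: GFN = sum(pct * multiplier) / sum(pct)
sum(pct * multiplier) = 7554
sum(pct) = 100
GFN = 7554 / 100 = 75.54


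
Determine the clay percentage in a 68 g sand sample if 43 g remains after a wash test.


Formula: Clay% = (W_total - W_washed) / W_total * 100
Clay mass = 68 - 43 = 25 g
Clay% = 25 / 68 * 100 = 36.7647%

36.7647%


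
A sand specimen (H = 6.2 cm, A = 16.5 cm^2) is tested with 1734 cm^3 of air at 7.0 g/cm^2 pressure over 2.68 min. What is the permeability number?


Formula: Permeability Number P = (V * H) / (p * A * t)
Numerator: V * H = 1734 * 6.2 = 10750.8
Denominator: p * A * t = 7.0 * 16.5 * 2.68 = 309.54
P = 10750.8 / 309.54 = 34.7315

Final answer: 34.7315


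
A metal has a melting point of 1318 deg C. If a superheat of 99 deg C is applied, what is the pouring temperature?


Formula: T_pour = T_melt + Superheat
T_pour = 1318 + 99 = 1417 deg C

Answer: 1417 deg C


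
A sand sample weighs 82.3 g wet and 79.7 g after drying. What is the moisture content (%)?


Formula: MC = (W_wet - W_dry) / W_wet * 100
Water mass = 82.3 - 79.7 = 2.6 g
MC = 2.6 / 82.3 * 100 = 3.1592%


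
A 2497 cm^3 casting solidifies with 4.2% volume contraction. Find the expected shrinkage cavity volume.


Formula: V_shrink = V_casting * shrinkage_pct / 100
V_shrink = 2497 cm^3 * 4.2 / 100 = 104.8740 cm^3

Answer: 104.8740 cm^3


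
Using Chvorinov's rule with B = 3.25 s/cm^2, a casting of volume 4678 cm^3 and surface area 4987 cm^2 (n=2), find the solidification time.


Formula: t_s = B * (V/A)^n  (Chvorinov's rule, n=2)
Modulus M = V/A = 4678/4987 = 0.938039 cm
M^2 = 0.938039^2 = 0.879917 cm^2
t_s = 3.25 * 0.879917 = 2.8597 s

2.8597 s
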